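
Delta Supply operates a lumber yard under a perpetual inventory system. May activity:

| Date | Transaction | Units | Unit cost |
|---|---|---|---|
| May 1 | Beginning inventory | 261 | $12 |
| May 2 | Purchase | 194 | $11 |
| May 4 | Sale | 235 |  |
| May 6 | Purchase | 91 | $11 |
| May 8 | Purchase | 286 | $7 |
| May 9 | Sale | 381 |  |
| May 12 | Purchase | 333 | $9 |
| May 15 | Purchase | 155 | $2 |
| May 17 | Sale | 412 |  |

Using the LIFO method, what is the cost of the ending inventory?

Ending inventory = $3,276

May 4, 235 sold [LIFO — newest first]: 194 @ $11 + 41 @ $12 = $2,626
May 9, 381 sold [LIFO — newest first]: 286 @ $7 + 91 @ $11 + 4 @ $12 = $3,051
May 17, 412 sold [LIFO — newest first]: 155 @ $2 + 257 @ $9 = $2,623
Total COGS = $2,626 + $3,051 + $2,623 = $8,300
Ending inventory: 216 @ $12 + 76 @ $9 = $3,276
Check: goods available $11,576 = COGS $8,300 + ending $3,276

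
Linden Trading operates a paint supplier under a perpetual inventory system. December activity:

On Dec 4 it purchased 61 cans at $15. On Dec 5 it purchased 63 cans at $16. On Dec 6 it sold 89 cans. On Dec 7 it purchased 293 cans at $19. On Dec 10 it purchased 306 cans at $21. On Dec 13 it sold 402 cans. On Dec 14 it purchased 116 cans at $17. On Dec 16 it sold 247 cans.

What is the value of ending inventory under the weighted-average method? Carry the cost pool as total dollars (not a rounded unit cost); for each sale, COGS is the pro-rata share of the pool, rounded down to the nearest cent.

After Dec 4: 61 on hand, pool $915.00 (≈ $15.0000 each)
After Dec 5: 124 on hand, pool $1,923.00 (≈ $15.5081 each)
Dec 6, sell 89: 89/124 × $1,923.00 → $1,380.21
After Dec 7: 328 on hand, pool $6,109.79 (≈ $18.6274 each)
After Dec 10: 634 on hand, pool $12,535.79 (≈ $19.7725 each)
Dec 13, sell 402: 402/634 × $12,535.79 → $7,948.56
After Dec 14: 348 on hand, pool $6,559.23 (≈ $18.8484 each)
Dec 16, sell 247: 247/348 × $6,559.23 → $4,655.54
Total COGS = $1,380.21 + $7,948.56 + $4,655.54 = $13,984.31
Ending inventory (cost pool remaining) = $1,903.69
Check: goods available $15,888.00 = COGS $13,984.31 + ending $1,903.69

Ending inventory = $1,903.69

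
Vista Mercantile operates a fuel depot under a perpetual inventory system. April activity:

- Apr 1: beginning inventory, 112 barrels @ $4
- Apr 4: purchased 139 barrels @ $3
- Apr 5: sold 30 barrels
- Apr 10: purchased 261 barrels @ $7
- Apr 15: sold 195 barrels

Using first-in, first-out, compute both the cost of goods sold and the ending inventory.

COGS = $787; ending inventory = $1,905

Apr 5, 30 sold [FIFO — oldest first]: 30 @ $4 = $120
Apr 15, 195 sold [FIFO — oldest first]: 82 @ $4 + 113 @ $3 = $667
Total COGS = $120 + $667 = $787
Ending inventory: 26 @ $3 + 261 @ $7 = $1,905
Check: goods available $2,692 = COGS $787 + ending $1,905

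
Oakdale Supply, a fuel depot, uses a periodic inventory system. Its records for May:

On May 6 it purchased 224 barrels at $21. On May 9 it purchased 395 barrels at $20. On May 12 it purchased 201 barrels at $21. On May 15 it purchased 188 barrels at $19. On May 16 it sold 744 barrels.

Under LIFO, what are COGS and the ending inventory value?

May 16, 744 sold [LIFO — newest first]: 188 @ $19 + 201 @ $21 + 355 @ $20 = $14,893
Ending inventory: 224 @ $21 + 40 @ $20 = $5,504

COGS = $14,893; ending inventory = $5,504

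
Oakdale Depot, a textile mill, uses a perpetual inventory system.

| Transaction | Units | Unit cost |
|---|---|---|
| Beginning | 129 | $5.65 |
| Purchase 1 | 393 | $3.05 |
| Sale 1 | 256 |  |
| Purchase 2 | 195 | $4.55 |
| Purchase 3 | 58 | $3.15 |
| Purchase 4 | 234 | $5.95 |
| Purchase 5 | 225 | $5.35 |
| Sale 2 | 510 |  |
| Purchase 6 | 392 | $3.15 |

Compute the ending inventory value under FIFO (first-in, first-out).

Ending inventory = $3,859.20

Sale 1 (256) [FIFO — oldest first]: 129 @ $5.65 + 127 @ $3.05 = $1,116.20
Sale 2 (510) [FIFO — oldest first]: 266 @ $3.05 + 195 @ $4.55 + 49 @ $3.15 = $1,852.90
Total COGS = $1,116.20 + $1,852.90 = $2,969.10
Ending inventory: 9 @ $3.15 + 234 @ $5.95 + 225 @ $5.35 + 392 @ $3.15 = $3,859.20
Check: goods available $6,828.30 = COGS $2,969.10 + ending $3,859.20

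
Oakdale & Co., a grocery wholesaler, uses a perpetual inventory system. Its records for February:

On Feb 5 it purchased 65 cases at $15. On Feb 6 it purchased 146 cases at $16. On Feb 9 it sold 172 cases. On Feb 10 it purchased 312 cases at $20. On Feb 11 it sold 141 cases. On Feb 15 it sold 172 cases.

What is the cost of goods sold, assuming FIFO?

Feb 9, 172 sold [FIFO — oldest first]: 65 @ $15 + 107 @ $16 = $2,687
Feb 11, 141 sold [FIFO — oldest first]: 39 @ $16 + 102 @ $20 = $2,664
Feb 15, 172 sold [FIFO — oldest first]: 172 @ $20 = $3,440
Total COGS = $2,687 + $2,664 + $3,440 = $8,791
Ending inventory: 38 @ $20 = $760

COGS = $8,791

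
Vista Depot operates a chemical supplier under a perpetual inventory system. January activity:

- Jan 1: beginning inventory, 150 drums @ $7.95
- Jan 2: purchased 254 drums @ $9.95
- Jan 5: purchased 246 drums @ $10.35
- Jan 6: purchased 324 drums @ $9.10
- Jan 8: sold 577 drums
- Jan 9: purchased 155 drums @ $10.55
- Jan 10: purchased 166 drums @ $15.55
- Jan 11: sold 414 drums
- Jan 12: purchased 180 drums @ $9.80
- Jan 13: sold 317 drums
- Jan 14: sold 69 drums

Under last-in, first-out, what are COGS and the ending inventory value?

Jan 8, 577 sold [LIFO — newest first]: 324 @ $9.10 + 246 @ $10.35 + 7 @ $9.95 = $5,564.15
Jan 11, 414 sold [LIFO — newest first]: 166 @ $15.55 + 155 @ $10.55 + 93 @ $9.95 = $5,141.90
Jan 13, 317 sold [LIFO — newest first]: 180 @ $9.80 + 137 @ $9.95 = $3,127.15
Jan 14, 69 sold [LIFO — newest first]: 17 @ $9.95 + 52 @ $7.95 = $582.55
Total COGS = $5,564.15 + $5,141.90 + $3,127.15 + $582.55 = $14,415.75
Ending inventory: 98 @ $7.95 = $779.10
Check: goods available $15,194.85 = COGS $14,415.75 + ending $779.10

COGS = $14,415.75; ending inventory = $779.10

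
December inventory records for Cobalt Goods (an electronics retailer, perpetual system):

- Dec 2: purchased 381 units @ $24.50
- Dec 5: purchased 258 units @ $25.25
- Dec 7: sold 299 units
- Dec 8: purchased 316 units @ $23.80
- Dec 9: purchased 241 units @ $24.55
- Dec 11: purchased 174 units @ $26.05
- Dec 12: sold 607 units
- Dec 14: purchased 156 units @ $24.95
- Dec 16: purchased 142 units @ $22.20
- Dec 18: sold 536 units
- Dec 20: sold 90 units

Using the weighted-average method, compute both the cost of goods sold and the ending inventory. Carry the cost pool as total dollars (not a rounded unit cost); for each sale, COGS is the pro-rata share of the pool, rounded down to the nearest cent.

After Dec 2: 381 on hand, pool $9,334.50 (≈ $24.5000 each)
After Dec 5: 639 on hand, pool $15,849.00 (≈ $24.8028 each)
Dec 7, sell 299: 299/639 × $15,849.00 → $7,416.04
After Dec 8: 656 on hand, pool $15,953.76 (≈ $24.3198 each)
After Dec 9: 897 on hand, pool $21,870.31 (≈ $24.3816 each)
After Dec 11: 1071 on hand, pool $26,403.01 (≈ $24.6527 each)
Dec 12, sell 607: 607/1071 × $26,403.01 → $14,964.17
After Dec 14: 620 on hand, pool $15,331.04 (≈ $24.7275 each)
After Dec 16: 762 on hand, pool $18,483.44 (≈ $24.2565 each)
Dec 18, sell 536: 536/762 × $18,483.44 → $13,001.47
Dec 20, sell 90: 90/226 × $5,481.97 → $2,183.08
Total COGS = $7,416.04 + $14,964.17 + $13,001.47 + $2,183.08 = $37,564.76
Ending inventory (cost pool remaining) = $3,298.89
Check: goods available $40,863.65 = COGS $37,564.76 + ending $3,298.89

COGS = $37,564.76; ending inventory = $3,298.89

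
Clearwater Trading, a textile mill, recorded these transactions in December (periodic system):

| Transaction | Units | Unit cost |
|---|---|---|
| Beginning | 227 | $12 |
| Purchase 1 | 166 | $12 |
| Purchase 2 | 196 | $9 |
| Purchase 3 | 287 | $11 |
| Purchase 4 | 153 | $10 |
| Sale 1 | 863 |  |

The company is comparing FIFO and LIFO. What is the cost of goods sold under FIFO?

COGS = $9,494

FIFO COGS: 227 @ $12 + 166 @ $12 + 196 @ $9 + 274 @ $11 = $9,494
LIFO COGS: 153 @ $10 + 287 @ $11 + 196 @ $9 + 166 @ $12 + 61 @ $12 = $9,175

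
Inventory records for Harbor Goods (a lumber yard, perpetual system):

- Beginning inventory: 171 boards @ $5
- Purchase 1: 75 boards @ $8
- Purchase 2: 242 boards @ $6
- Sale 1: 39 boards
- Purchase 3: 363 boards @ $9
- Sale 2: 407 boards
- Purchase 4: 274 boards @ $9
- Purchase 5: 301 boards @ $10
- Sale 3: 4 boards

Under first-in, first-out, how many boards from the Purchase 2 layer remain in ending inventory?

Sale 1 (39) [FIFO — oldest first]: 39 @ $5 = $195
Sale 2 (407) [FIFO — oldest first]: 132 @ $5 + 75 @ $8 + 200 @ $6 = $2,460
Sale 3 (4) [FIFO — oldest first]: 4 @ $6 = $24
Total COGS = $195 + $2,460 + $24 = $2,679
Ending inventory: 38 @ $6 + 363 @ $9 + 274 @ $9 + 301 @ $10 = $8,971

38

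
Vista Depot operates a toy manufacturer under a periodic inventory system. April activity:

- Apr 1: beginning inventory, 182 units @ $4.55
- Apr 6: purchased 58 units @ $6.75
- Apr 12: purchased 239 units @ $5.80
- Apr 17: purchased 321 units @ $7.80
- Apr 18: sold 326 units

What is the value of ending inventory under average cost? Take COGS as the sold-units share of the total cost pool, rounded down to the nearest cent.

Apr 18, sell 326: 326/800 × $5,109.60 → $2,082.16
Ending inventory (cost pool remaining) = $3,027.44

Ending inventory = $3,027.44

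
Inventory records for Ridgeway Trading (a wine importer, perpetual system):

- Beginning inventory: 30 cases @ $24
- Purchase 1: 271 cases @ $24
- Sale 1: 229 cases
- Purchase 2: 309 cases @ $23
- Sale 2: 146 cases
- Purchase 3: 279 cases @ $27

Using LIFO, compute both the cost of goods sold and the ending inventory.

COGS = $8,854; ending inventory = $13,010

Sale 1 (229) [LIFO — newest first]: 229 @ $24 = $5,496
Sale 2 (146) [LIFO — newest first]: 146 @ $23 = $3,358
Total COGS = $5,496 + $3,358 = $8,854
Ending inventory: 30 @ $24 + 42 @ $24 + 163 @ $23 + 279 @ $27 = $13,010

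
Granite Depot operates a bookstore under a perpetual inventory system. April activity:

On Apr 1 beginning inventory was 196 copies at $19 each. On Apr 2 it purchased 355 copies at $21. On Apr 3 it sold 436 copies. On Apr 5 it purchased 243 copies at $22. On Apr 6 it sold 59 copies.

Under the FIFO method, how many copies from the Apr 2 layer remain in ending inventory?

56

Apr 3, 436 sold [FIFO — oldest first]: 196 @ $19 + 240 @ $21 = $8,764
Apr 6, 59 sold [FIFO — oldest first]: 59 @ $21 = $1,239
Total COGS = $8,764 + $1,239 = $10,003
Ending inventory: 56 @ $21 + 243 @ $22 = $6,522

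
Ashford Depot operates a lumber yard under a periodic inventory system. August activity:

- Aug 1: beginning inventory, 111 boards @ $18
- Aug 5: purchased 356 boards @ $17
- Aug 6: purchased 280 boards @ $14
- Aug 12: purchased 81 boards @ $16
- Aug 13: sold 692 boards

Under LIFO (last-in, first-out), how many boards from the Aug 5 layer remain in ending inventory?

Aug 13, 692 sold [LIFO — newest first]: 81 @ $16 + 280 @ $14 + 331 @ $17 = $10,843
Ending inventory: 111 @ $18 + 25 @ $17 = $2,423

25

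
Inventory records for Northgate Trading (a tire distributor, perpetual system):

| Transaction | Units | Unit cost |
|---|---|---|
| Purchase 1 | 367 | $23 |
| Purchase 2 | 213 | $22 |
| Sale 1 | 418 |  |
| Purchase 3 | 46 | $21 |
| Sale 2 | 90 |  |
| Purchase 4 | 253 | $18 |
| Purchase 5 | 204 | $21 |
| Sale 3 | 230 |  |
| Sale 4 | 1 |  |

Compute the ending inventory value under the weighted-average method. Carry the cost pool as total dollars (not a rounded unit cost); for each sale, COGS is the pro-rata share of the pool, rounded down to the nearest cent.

After Purchase 1: 367 on hand, pool $8,441.00 (≈ $23.0000 each)
After Purchase 2: 580 on hand, pool $13,127.00 (≈ $22.6328 each)
Sale 1, sell 418: 418/580 × $13,127.00 → $9,460.49
After Purchase 3: 208 on hand, pool $4,632.51 (≈ $22.2717 each)
Sale 2, sell 90: 90/208 × $4,632.51 → $2,004.45
After Purchase 4: 371 on hand, pool $7,182.06 (≈ $19.3587 each)
After Purchase 5: 575 on hand, pool $11,466.06 (≈ $19.9410 each)
Sale 3, sell 230: 230/575 × $11,466.06 → $4,586.42
Sale 4, sell 1: 1/345 × $6,879.64 → $19.94
Total COGS = $9,460.49 + $2,004.45 + $4,586.42 + $19.94 = $16,071.30
Ending inventory (cost pool remaining) = $6,859.70

Ending inventory = $6,859.70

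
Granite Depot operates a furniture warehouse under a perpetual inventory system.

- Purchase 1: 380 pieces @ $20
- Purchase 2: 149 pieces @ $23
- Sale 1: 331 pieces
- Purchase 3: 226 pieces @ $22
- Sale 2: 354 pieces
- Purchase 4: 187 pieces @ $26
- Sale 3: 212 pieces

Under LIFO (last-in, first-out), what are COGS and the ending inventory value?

Sale 1 (331) [LIFO — newest first]: 149 @ $23 + 182 @ $20 = $7,067
Sale 2 (354) [LIFO — newest first]: 226 @ $22 + 128 @ $20 = $7,532
Sale 3 (212) [LIFO — newest first]: 187 @ $26 + 25 @ $20 = $5,362
Total COGS = $7,067 + $7,532 + $5,362 = $19,961
Ending inventory: 45 @ $20 = $900
Check: goods available $20,861 = COGS $19,961 + ending $900

COGS = $19,961; ending inventory = $900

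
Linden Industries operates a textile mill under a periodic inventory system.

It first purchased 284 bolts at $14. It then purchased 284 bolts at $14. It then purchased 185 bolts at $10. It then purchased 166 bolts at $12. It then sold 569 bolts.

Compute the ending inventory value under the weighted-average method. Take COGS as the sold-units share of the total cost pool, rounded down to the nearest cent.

Sale 1, sell 569: 569/919 × $11,794.00 → $7,302.26
Ending inventory (cost pool remaining) = $4,491.74

Ending inventory = $4,491.74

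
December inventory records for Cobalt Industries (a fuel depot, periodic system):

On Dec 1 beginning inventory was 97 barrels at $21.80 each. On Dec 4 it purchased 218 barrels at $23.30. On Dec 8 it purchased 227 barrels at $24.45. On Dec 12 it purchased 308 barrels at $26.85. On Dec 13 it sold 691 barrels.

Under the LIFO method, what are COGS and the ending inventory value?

Dec 13, 691 sold [LIFO — newest first]: 308 @ $26.85 + 227 @ $24.45 + 156 @ $23.30 = $17,454.75
Ending inventory: 97 @ $21.80 + 62 @ $23.30 = $3,559.20
Check: goods available $21,013.95 = COGS $17,454.75 + ending $3,559.20

COGS = $17,454.75; ending inventory = $3,559.20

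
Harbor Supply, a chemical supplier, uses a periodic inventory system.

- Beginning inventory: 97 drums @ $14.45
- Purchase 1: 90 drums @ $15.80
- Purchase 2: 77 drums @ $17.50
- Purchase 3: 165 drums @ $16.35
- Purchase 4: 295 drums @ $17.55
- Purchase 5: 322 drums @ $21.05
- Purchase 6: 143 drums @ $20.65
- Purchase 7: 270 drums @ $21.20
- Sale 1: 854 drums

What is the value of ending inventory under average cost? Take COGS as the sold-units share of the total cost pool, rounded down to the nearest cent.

Ending inventory = $11,403.86

Sale 1, sell 854: 854/1459 × $27,501.20 → $16,097.34
Ending inventory (cost pool remaining) = $11,403.86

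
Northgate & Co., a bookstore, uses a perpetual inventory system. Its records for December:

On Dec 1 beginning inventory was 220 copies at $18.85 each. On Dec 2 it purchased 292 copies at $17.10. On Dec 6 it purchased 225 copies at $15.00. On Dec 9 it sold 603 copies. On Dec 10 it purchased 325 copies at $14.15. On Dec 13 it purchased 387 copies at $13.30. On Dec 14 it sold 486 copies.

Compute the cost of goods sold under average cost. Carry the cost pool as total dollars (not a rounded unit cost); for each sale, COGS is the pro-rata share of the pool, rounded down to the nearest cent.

After Dec 1: 220 on hand, pool $4,147.00 (≈ $18.8500 each)
After Dec 2: 512 on hand, pool $9,140.20 (≈ $17.8520 each)
After Dec 6: 737 on hand, pool $12,515.20 (≈ $16.9813 each)
Dec 9, sell 603: 603/737 × $12,515.20 → $10,239.70
After Dec 10: 459 on hand, pool $6,874.25 (≈ $14.9766 each)
After Dec 13: 846 on hand, pool $12,021.35 (≈ $14.2096 each)
Dec 14, sell 486: 486/846 × $12,021.35 → $6,905.88
Total COGS = $10,239.70 + $6,905.88 = $17,145.58
Ending inventory (cost pool remaining) = $5,115.47

COGS = $17,145.58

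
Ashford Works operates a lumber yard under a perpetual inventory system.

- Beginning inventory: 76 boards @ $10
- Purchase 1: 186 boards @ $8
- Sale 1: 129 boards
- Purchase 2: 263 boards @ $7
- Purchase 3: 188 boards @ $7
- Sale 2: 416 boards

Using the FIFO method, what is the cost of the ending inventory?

Sale 1 (129) [FIFO — oldest first]: 76 @ $10 + 53 @ $8 = $1,184
Sale 2 (416) [FIFO — oldest first]: 133 @ $8 + 263 @ $7 + 20 @ $7 = $3,045
Total COGS = $1,184 + $3,045 = $4,229
Ending inventory: 168 @ $7 = $1,176

Ending inventory = $1,176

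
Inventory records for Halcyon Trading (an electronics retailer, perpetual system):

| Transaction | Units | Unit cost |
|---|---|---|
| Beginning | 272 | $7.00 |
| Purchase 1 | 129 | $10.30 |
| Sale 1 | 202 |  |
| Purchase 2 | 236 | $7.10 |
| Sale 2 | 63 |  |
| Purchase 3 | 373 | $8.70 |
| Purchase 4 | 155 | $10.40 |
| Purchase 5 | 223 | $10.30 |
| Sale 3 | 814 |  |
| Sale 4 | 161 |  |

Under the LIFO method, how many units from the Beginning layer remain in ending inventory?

148

Sale 1 (202) [LIFO — newest first]: 129 @ $10.30 + 73 @ $7.00 = $1,839.70
Sale 2 (63) [LIFO — newest first]: 63 @ $7.10 = $447.30
Sale 3 (814) [LIFO — newest first]: 223 @ $10.30 + 155 @ $10.40 + 373 @ $8.70 + 63 @ $7.10 = $7,601.30
Sale 4 (161) [LIFO — newest first]: 110 @ $7.10 + 51 @ $7.00 = $1,138.00
Total COGS = $1,839.70 + $447.30 + $7,601.30 + $1,138.00 = $11,026.30
Ending inventory: 148 @ $7.00 = $1,036.00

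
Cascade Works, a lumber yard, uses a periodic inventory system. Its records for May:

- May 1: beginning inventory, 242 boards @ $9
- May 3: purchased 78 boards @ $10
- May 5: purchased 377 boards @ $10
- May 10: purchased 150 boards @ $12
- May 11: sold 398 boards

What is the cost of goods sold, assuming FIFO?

May 11, 398 sold [FIFO — oldest first]: 242 @ $9 + 78 @ $10 + 78 @ $10 = $3,738
Ending inventory: 299 @ $10 + 150 @ $12 = $4,790

COGS = $3,738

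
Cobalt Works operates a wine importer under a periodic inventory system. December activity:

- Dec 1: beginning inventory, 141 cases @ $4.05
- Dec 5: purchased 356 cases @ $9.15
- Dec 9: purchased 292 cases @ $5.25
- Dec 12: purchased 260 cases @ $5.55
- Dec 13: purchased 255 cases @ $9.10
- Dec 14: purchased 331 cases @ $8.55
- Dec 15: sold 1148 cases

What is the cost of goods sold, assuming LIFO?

COGS = $8,218.05

Dec 15, 1148 sold [LIFO — newest first]: 331 @ $8.55 + 255 @ $9.10 + 260 @ $5.55 + 292 @ $5.25 + 10 @ $9.15 = $8,218.05
Ending inventory: 141 @ $4.05 + 346 @ $9.15 = $3,736.95
Check: goods available $11,955.00 = COGS $8,218.05 + ending $3,736.95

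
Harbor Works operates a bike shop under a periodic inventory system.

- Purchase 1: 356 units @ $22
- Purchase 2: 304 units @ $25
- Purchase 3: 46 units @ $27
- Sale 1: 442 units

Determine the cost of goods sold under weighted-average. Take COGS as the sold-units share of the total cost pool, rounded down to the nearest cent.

COGS = $10,438.96

Sale 1, sell 442: 442/706 × $16,674.00 → $10,438.96
Ending inventory (cost pool remaining) = $6,235.04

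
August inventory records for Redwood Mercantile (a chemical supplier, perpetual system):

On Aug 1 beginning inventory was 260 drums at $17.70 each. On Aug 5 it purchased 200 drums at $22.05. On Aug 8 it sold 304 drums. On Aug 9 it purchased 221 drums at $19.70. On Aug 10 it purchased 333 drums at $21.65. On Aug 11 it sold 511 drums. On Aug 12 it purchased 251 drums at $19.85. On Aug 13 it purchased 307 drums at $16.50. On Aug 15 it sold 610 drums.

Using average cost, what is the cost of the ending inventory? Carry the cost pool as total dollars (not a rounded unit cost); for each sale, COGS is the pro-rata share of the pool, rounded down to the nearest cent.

Ending inventory = $2,746.87

After Aug 1: 260 on hand, pool $4,602.00 (≈ $17.7000 each)
After Aug 5: 460 on hand, pool $9,012.00 (≈ $19.5913 each)
Aug 8, sell 304: 304/460 × $9,012.00 → $5,955.75
After Aug 9: 377 on hand, pool $7,409.95 (≈ $19.6550 each)
After Aug 10: 710 on hand, pool $14,619.40 (≈ $20.5907 each)
Aug 11, sell 511: 511/710 × $14,619.40 → $10,521.84
After Aug 12: 450 on hand, pool $9,079.91 (≈ $20.1776 each)
After Aug 13: 757 on hand, pool $14,145.41 (≈ $18.6861 each)
Aug 15, sell 610: 610/757 × $14,145.41 → $11,398.54
Total COGS = $5,955.75 + $10,521.84 + $11,398.54 = $27,876.13
Ending inventory (cost pool remaining) = $2,746.87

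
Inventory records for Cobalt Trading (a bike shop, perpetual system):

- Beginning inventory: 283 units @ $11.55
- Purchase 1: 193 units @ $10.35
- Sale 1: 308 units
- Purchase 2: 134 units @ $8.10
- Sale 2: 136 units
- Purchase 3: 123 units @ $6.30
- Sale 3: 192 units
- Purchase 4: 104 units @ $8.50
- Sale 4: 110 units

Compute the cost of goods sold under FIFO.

COGS = $7,237.00

Sale 1 (308) [FIFO — oldest first]: 283 @ $11.55 + 25 @ $10.35 = $3,527.40
Sale 2 (136) [FIFO — oldest first]: 136 @ $10.35 = $1,407.60
Sale 3 (192) [FIFO — oldest first]: 32 @ $10.35 + 134 @ $8.10 + 26 @ $6.30 = $1,580.40
Sale 4 (110) [FIFO — oldest first]: 97 @ $6.30 + 13 @ $8.50 = $721.60
Total COGS = $3,527.40 + $1,407.60 + $1,580.40 + $721.60 = $7,237.00
Ending inventory: 91 @ $8.50 = $773.50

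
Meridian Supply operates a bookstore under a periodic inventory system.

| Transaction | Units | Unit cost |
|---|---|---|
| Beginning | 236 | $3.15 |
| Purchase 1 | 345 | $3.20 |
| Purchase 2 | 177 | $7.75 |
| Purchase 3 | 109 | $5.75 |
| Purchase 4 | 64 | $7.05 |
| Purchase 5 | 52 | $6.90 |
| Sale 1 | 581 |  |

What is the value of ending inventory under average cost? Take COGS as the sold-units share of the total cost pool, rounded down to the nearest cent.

Ending inventory = $1,904.05

Sale 1, sell 581: 581/983 × $4,655.90 → $2,751.85
Ending inventory (cost pool remaining) = $1,904.05
Check: goods available $4,655.90 = COGS $2,751.85 + ending $1,904.05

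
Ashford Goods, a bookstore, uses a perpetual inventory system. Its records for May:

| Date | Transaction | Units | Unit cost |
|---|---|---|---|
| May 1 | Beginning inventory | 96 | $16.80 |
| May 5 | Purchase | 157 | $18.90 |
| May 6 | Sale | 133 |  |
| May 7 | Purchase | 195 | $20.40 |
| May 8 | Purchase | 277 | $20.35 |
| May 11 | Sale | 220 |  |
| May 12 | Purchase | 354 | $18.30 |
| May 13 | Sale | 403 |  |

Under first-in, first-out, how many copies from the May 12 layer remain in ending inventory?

323

May 6, 133 sold [FIFO — oldest first]: 96 @ $16.80 + 37 @ $18.90 = $2,312.10
May 11, 220 sold [FIFO — oldest first]: 120 @ $18.90 + 100 @ $20.40 = $4,308.00
May 13, 403 sold [FIFO — oldest first]: 95 @ $20.40 + 277 @ $20.35 + 31 @ $18.30 = $8,142.25
Total COGS = $2,312.10 + $4,308.00 + $8,142.25 = $14,762.35
Ending inventory: 323 @ $18.30 = $5,910.90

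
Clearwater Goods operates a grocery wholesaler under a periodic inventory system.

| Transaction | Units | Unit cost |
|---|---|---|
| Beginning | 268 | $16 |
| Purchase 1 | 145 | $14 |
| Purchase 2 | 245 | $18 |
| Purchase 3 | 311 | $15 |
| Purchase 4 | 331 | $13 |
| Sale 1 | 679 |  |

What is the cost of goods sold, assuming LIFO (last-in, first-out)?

COGS = $9,634

Sale 1 (679) [LIFO — newest first]: 331 @ $13 + 311 @ $15 + 37 @ $18 = $9,634
Ending inventory: 268 @ $16 + 145 @ $14 + 208 @ $18 = $10,062
Check: goods available $19,696 = COGS $9,634 + ending $10,062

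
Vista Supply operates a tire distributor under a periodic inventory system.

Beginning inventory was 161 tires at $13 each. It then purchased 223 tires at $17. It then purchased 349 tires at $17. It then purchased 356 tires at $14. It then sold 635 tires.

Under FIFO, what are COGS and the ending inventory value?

Sale 1 (635) [FIFO — oldest first]: 161 @ $13 + 223 @ $17 + 251 @ $17 = $10,151
Ending inventory: 98 @ $17 + 356 @ $14 = $6,650

COGS = $10,151; ending inventory = $6,650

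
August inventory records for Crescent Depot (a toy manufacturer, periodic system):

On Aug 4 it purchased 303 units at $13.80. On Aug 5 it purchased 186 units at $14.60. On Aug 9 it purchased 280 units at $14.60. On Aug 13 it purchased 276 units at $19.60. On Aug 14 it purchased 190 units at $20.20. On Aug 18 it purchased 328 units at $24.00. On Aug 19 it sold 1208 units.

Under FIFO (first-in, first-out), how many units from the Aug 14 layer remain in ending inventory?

27

Aug 19, 1208 sold [FIFO — oldest first]: 303 @ $13.80 + 186 @ $14.60 + 280 @ $14.60 + 276 @ $19.60 + 163 @ $20.20 = $19,687.20
Ending inventory: 27 @ $20.20 + 328 @ $24.00 = $8,417.40
Check: goods available $28,104.60 = COGS $19,687.20 + ending $8,417.40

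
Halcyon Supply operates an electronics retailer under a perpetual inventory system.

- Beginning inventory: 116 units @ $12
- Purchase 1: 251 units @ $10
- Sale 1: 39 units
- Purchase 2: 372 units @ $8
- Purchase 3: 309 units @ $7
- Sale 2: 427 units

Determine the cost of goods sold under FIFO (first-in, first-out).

Sale 1 (39) [FIFO — oldest first]: 39 @ $12 = $468
Sale 2 (427) [FIFO — oldest first]: 77 @ $12 + 251 @ $10 + 99 @ $8 = $4,226
Total COGS = $468 + $4,226 = $4,694
Ending inventory: 273 @ $8 + 309 @ $7 = $4,347
Check: goods available $9,041 = COGS $4,694 + ending $4,347

COGS = $4,694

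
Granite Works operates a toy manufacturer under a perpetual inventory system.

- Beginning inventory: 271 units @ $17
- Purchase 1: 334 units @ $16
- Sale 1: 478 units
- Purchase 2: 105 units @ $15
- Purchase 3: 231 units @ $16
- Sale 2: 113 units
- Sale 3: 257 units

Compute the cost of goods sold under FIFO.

Sale 1 (478) [FIFO — oldest first]: 271 @ $17 + 207 @ $16 = $7,919
Sale 2 (113) [FIFO — oldest first]: 113 @ $16 = $1,808
Sale 3 (257) [FIFO — oldest first]: 14 @ $16 + 105 @ $15 + 138 @ $16 = $4,007
Total COGS = $7,919 + $1,808 + $4,007 = $13,734
Ending inventory: 93 @ $16 = $1,488
Check: goods available $15,222 = COGS $13,734 + ending $1,488

COGS = $13,734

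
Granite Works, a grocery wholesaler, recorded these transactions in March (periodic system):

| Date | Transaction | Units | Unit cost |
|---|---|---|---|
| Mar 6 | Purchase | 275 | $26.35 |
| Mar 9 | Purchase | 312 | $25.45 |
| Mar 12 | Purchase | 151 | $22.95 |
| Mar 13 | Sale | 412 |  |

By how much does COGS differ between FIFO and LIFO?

FIFO COGS: 275 @ $26.35 + 137 @ $25.45 = $10,732.90
LIFO COGS: 151 @ $22.95 + 261 @ $25.45 = $10,107.90
Difference = |$10,732.90 − $10,107.90| = $625.00

$625.00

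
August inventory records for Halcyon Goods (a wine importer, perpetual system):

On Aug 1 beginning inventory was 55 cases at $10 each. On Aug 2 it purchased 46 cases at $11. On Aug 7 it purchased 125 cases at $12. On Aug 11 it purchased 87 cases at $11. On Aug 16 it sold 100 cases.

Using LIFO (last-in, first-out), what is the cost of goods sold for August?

Aug 16, 100 sold [LIFO — newest first]: 87 @ $11 + 13 @ $12 = $1,113
Ending inventory: 55 @ $10 + 46 @ $11 + 112 @ $12 = $2,400

COGS = $1,113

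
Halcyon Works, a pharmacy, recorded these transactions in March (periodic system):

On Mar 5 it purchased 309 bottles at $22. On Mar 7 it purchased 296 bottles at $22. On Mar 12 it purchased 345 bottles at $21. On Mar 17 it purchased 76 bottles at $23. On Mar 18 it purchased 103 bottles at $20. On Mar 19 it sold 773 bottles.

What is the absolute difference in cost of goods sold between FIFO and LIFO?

FIFO COGS: 309 @ $22 + 296 @ $22 + 168 @ $21 = $16,838
LIFO COGS: 103 @ $20 + 76 @ $23 + 345 @ $21 + 249 @ $22 = $16,531
Difference = |$16,838 − $16,531| = $307

$307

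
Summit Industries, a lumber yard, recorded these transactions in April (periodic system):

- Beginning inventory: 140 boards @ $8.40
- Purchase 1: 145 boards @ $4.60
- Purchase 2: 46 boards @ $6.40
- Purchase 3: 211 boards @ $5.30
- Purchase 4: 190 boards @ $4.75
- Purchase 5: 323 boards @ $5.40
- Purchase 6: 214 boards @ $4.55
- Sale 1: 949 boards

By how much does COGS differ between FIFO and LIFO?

FIFO COGS: 140 @ $8.40 + 145 @ $4.60 + 46 @ $6.40 + 211 @ $5.30 + 190 @ $4.75 + 217 @ $5.40 = $5,330.00
LIFO COGS: 214 @ $4.55 + 323 @ $5.40 + 190 @ $4.75 + 211 @ $5.30 + 11 @ $6.40 = $4,809.10
Difference = |$5,330.00 − $4,809.10| = $520.90

$520.90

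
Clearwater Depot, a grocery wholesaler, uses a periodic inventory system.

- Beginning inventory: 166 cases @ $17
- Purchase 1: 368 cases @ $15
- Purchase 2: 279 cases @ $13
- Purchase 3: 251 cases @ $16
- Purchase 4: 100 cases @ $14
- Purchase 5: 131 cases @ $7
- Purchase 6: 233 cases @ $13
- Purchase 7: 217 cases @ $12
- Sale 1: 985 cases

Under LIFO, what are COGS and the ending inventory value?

COGS = $12,655; ending inventory = $11,280

Sale 1 (985) [LIFO — newest first]: 217 @ $12 + 233 @ $13 + 131 @ $7 + 100 @ $14 + 251 @ $16 + 53 @ $13 = $12,655
Ending inventory: 166 @ $17 + 368 @ $15 + 226 @ $13 = $11,280
Check: goods available $23,935 = COGS $12,655 + ending $11,280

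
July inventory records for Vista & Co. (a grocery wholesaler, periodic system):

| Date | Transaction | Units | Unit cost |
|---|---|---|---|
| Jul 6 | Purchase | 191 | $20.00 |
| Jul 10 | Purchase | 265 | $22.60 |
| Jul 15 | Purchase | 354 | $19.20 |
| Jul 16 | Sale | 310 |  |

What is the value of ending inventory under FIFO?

Jul 16, 310 sold [FIFO — oldest first]: 191 @ $20.00 + 119 @ $22.60 = $6,509.40
Ending inventory: 146 @ $22.60 + 354 @ $19.20 = $10,096.40

Ending inventory = $10,096.40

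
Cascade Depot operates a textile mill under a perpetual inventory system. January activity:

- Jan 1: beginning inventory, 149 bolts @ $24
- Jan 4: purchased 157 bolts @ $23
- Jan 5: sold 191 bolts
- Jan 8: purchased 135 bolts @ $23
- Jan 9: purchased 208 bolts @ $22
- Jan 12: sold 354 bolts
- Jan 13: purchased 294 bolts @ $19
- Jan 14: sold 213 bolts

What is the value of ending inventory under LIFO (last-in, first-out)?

Ending inventory = $4,035

Jan 5, 191 sold [LIFO — newest first]: 157 @ $23 + 34 @ $24 = $4,427
Jan 12, 354 sold [LIFO — newest first]: 208 @ $22 + 135 @ $23 + 11 @ $24 = $7,945
Jan 14, 213 sold [LIFO — newest first]: 213 @ $19 = $4,047
Total COGS = $4,427 + $7,945 + $4,047 = $16,419
Ending inventory: 104 @ $24 + 81 @ $19 = $4,035
Check: goods available $20,454 = COGS $16,419 + ending $4,035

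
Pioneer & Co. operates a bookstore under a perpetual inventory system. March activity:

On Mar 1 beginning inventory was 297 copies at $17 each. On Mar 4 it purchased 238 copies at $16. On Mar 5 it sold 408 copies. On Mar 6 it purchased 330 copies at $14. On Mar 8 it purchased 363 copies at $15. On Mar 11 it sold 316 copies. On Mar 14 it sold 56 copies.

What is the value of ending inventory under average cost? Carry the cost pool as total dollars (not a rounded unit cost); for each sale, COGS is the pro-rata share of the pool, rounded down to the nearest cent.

After Mar 1: 297 on hand, pool $5,049.00 (≈ $17.0000 each)
After Mar 4: 535 on hand, pool $8,857.00 (≈ $16.5551 each)
Mar 5, sell 408: 408/535 × $8,857.00 → $6,754.49
After Mar 6: 457 on hand, pool $6,722.51 (≈ $14.7101 each)
After Mar 8: 820 on hand, pool $12,167.51 (≈ $14.8384 each)
Mar 11, sell 316: 316/820 × $12,167.51 → $4,688.94
Mar 14, sell 56: 56/504 × $7,478.57 → $830.95
Total COGS = $6,754.49 + $4,688.94 + $830.95 = $12,274.38
Ending inventory (cost pool remaining) = $6,647.62
Check: goods available $18,922.00 = COGS $12,274.38 + ending $6,647.62

Ending inventory = $6,647.62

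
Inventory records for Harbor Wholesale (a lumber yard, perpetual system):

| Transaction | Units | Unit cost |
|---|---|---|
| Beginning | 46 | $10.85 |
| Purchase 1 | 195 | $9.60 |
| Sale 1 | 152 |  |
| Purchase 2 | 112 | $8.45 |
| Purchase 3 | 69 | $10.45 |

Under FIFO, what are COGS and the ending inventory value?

COGS = $1,516.70; ending inventory = $2,521.85

Sale 1 (152) [FIFO — oldest first]: 46 @ $10.85 + 106 @ $9.60 = $1,516.70
Ending inventory: 89 @ $9.60 + 112 @ $8.45 + 69 @ $10.45 = $2,521.85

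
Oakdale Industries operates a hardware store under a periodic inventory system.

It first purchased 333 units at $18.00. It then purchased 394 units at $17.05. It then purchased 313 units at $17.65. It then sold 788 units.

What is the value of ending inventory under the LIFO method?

Sale 1 (788) [LIFO — newest first]: 313 @ $17.65 + 394 @ $17.05 + 81 @ $18.00 = $13,700.15
Ending inventory: 252 @ $18.00 = $4,536.00
Check: goods available $18,236.15 = COGS $13,700.15 + ending $4,536.00

Ending inventory = $4,536.00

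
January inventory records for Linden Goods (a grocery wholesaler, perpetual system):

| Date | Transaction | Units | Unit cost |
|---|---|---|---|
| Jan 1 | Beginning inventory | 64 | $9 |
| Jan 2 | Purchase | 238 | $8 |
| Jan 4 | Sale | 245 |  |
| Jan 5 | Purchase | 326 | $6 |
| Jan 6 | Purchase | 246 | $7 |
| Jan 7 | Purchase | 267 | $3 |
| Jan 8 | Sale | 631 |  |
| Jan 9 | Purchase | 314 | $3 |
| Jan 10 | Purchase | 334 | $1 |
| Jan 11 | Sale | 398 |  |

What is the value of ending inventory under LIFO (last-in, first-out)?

Ending inventory = $2,511

Jan 4, 245 sold [LIFO — newest first]: 238 @ $8 + 7 @ $9 = $1,967
Jan 8, 631 sold [LIFO — newest first]: 267 @ $3 + 246 @ $7 + 118 @ $6 = $3,231
Jan 11, 398 sold [LIFO — newest first]: 334 @ $1 + 64 @ $3 = $526
Total COGS = $1,967 + $3,231 + $526 = $5,724
Ending inventory: 57 @ $9 + 208 @ $6 + 250 @ $3 = $2,511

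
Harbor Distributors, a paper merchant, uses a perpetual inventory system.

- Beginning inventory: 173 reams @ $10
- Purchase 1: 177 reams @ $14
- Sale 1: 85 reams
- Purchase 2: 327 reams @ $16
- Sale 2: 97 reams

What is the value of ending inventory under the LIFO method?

Sale 1 (85) [LIFO — newest first]: 85 @ $14 = $1,190
Sale 2 (97) [LIFO — newest first]: 97 @ $16 = $1,552
Total COGS = $1,190 + $1,552 = $2,742
Ending inventory: 173 @ $10 + 92 @ $14 + 230 @ $16 = $6,698

Ending inventory = $6,698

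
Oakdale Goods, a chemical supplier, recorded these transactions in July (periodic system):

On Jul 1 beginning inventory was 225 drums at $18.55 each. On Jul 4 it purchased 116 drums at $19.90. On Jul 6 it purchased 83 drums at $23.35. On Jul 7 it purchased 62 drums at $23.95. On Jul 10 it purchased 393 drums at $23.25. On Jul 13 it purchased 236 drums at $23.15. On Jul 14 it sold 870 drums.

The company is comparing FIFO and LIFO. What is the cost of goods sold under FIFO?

FIFO COGS: 225 @ $18.55 + 116 @ $19.90 + 83 @ $23.35 + 62 @ $23.95 + 384 @ $23.25 = $18,833.10
LIFO COGS: 236 @ $23.15 + 393 @ $23.25 + 62 @ $23.95 + 83 @ $23.35 + 96 @ $19.90 = $19,934.00

COGS = $18,833.10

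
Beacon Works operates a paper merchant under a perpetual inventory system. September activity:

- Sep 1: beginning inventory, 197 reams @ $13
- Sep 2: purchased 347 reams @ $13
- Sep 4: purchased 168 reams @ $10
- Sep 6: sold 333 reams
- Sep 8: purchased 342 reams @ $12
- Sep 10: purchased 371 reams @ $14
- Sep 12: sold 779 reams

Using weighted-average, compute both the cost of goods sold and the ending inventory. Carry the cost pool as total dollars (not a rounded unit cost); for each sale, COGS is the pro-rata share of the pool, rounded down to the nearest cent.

After Sep 1: 197 on hand, pool $2,561.00 (≈ $13.0000 each)
After Sep 2: 544 on hand, pool $7,072.00 (≈ $13.0000 each)
After Sep 4: 712 on hand, pool $8,752.00 (≈ $12.2921 each)
Sep 6, sell 333: 333/712 × $8,752.00 → $4,093.28
After Sep 8: 721 on hand, pool $8,762.72 (≈ $12.1536 each)
After Sep 10: 1092 on hand, pool $13,956.72 (≈ $12.7809 each)
Sep 12, sell 779: 779/1092 × $13,956.72 → $9,956.30
Total COGS = $4,093.28 + $9,956.30 = $14,049.58
Ending inventory (cost pool remaining) = $4,000.42

COGS = $14,049.58; ending inventory = $4,000.42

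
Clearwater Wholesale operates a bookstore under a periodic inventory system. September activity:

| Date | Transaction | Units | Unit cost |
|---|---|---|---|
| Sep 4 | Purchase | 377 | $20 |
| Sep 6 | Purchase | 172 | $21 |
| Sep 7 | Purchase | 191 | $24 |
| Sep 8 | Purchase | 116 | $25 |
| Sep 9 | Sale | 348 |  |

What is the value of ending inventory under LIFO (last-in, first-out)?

Ending inventory = $10,291

Sep 9, 348 sold [LIFO — newest first]: 116 @ $25 + 191 @ $24 + 41 @ $21 = $8,345
Ending inventory: 377 @ $20 + 131 @ $21 = $10,291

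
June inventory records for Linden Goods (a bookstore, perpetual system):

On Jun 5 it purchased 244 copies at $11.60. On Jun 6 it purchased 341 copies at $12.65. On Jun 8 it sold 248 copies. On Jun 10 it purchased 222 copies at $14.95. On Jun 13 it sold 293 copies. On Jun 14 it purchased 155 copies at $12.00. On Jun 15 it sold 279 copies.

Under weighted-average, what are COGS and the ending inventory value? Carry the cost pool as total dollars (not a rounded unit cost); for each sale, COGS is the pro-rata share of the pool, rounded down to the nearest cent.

After Jun 5: 244 on hand, pool $2,830.40 (≈ $11.6000 each)
After Jun 6: 585 on hand, pool $7,144.05 (≈ $12.2121 each)
Jun 8, sell 248: 248/585 × $7,144.05 → $3,028.58
After Jun 10: 559 on hand, pool $7,434.37 (≈ $13.2994 each)
Jun 13, sell 293: 293/559 × $7,434.37 → $3,896.72
After Jun 14: 421 on hand, pool $5,397.65 (≈ $12.8210 each)
Jun 15, sell 279: 279/421 × $5,397.65 → $3,577.06
Total COGS = $3,028.58 + $3,896.72 + $3,577.06 = $10,502.36
Ending inventory (cost pool remaining) = $1,820.59

COGS = $10,502.36; ending inventory = $1,820.59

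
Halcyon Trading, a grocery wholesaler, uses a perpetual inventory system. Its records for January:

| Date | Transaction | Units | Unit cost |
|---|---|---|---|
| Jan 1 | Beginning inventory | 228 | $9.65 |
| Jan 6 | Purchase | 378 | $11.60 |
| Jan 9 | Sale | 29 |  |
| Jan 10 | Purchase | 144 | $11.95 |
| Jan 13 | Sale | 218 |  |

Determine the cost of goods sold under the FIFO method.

Jan 9, 29 sold [FIFO — oldest first]: 29 @ $9.65 = $279.85
Jan 13, 218 sold [FIFO — oldest first]: 199 @ $9.65 + 19 @ $11.60 = $2,140.75
Total COGS = $279.85 + $2,140.75 = $2,420.60
Ending inventory: 359 @ $11.60 + 144 @ $11.95 = $5,885.20

COGS = $2,420.60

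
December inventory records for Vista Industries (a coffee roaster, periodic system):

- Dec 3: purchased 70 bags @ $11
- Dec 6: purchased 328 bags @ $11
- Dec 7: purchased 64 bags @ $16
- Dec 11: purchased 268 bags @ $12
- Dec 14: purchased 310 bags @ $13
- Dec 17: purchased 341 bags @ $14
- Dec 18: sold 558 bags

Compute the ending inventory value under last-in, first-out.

Dec 18, 558 sold [LIFO — newest first]: 341 @ $14 + 217 @ $13 = $7,595
Ending inventory: 70 @ $11 + 328 @ $11 + 64 @ $16 + 268 @ $12 + 93 @ $13 = $9,827

Ending inventory = $9,827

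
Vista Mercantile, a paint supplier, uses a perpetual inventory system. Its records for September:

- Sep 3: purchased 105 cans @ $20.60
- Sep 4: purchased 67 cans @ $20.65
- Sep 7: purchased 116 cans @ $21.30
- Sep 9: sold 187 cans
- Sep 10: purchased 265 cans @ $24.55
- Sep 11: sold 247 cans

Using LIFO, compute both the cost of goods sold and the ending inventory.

COGS = $10,000.60; ending inventory = $2,522.50

Sep 9, 187 sold [LIFO — newest first]: 116 @ $21.30 + 67 @ $20.65 + 4 @ $20.60 = $3,936.75
Sep 11, 247 sold [LIFO — newest first]: 247 @ $24.55 = $6,063.85
Total COGS = $3,936.75 + $6,063.85 = $10,000.60
Ending inventory: 101 @ $20.60 + 18 @ $24.55 = $2,522.50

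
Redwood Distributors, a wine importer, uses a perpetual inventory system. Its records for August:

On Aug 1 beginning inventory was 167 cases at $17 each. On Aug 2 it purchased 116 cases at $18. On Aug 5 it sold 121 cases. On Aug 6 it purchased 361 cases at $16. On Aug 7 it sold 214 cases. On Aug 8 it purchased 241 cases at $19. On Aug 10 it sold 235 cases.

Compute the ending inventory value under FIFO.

Aug 5, 121 sold [FIFO — oldest first]: 121 @ $17 = $2,057
Aug 7, 214 sold [FIFO — oldest first]: 46 @ $17 + 116 @ $18 + 52 @ $16 = $3,702
Aug 10, 235 sold [FIFO — oldest first]: 235 @ $16 = $3,760
Total COGS = $2,057 + $3,702 + $3,760 = $9,519
Ending inventory: 74 @ $16 + 241 @ $19 = $5,763

Ending inventory = $5,763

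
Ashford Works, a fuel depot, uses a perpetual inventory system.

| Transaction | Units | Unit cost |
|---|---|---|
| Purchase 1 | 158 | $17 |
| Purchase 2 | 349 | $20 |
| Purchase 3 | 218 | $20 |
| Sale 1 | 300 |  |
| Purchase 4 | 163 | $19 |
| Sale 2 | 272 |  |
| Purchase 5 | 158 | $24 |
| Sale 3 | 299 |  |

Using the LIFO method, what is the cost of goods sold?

Sale 1 (300) [LIFO — newest first]: 218 @ $20 + 82 @ $20 = $6,000
Sale 2 (272) [LIFO — newest first]: 163 @ $19 + 109 @ $20 = $5,277
Sale 3 (299) [LIFO — newest first]: 158 @ $24 + 141 @ $20 = $6,612
Total COGS = $6,000 + $5,277 + $6,612 = $17,889
Ending inventory: 158 @ $17 + 17 @ $20 = $3,026

COGS = $17,889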